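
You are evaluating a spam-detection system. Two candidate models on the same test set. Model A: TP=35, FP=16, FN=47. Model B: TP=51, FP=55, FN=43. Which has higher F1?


Model A: P=35/51=0.6863, R=35/82=0.4268, F1=2PR/(P+R)=2TP/(2TP+FP+FN)=70/133=0.5263
Model B: P=51/106=0.4811, R=51/94=0.5426, F1=2PR/(P+R)=2TP/(2TP+FP+FN)=102/200=0.51
0.5263 > 0.51 → Model A

Model A


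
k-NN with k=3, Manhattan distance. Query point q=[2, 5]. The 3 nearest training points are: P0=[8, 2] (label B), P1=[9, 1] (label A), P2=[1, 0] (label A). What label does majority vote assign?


d(q,P0) = 9  (label B)
d(q,P1) = 11  (label A)
d(q,P2) = 6  (label A)
Votes: A=2, B=1
Majority → A

A


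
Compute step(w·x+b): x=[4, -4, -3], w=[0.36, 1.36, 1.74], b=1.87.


z = (4)·(0.36) + (-4)·(1.36) + (-3)·(1.74) + 1.87
  = -7.35
step(z) = 0 (z<0)

0


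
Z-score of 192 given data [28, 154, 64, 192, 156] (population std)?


μ = 118.8, σ = 62.0142
z = (192 - 118.8)/62.0142 = 1.1804

1.1804


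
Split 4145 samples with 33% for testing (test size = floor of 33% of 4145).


Test = ⌊4145·33/100⌋ = 1367
Train = 4145 - 1367 = 2778

Train: 2778, Test: 1367


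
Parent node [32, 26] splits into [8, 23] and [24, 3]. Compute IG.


Parent = [32, 26], H_parent = 0.9923
H_left = 0.8238 (n=31), H_right = 0.5033 (n=27)
H_children = (31/58)·0.8238 + (27/58)·0.5033 = 0.6746
IG = 0.9923 - 0.6746 = 0.3177

0.3177


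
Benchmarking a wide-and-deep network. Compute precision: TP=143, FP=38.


Precision = TP/(TP+FP)
= 143/(143+38)
= 143/181 = 79.01%

79.01%


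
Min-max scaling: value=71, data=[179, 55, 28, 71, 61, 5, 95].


min=5, max=179
(71-5)/(179-5) = 66/174 = 0.3793

0.3793


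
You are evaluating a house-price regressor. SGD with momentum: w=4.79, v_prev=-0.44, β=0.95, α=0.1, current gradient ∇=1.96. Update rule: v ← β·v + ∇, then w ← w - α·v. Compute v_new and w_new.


v_new = 0.95·-0.44 + 1.96 = -0.418 + 1.96 = 1.542
w_new = 4.79 - 0.1·1.542 = 4.79 - 0.1542 = 4.6358

v_new=1.542, w_new=4.6358


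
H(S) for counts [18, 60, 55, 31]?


Probabilities: [18/164, 60/164, 55/164, 31/164] ≈ [0.1098, 0.3659, 0.3354, 0.189]
H = -((18/164)·log₂(18/164) + (60/164)·log₂(60/164) + (55/164)·log₂(55/164) + (31/164)·log₂(31/164))
  = 1.8635 bits

1.8635 bits


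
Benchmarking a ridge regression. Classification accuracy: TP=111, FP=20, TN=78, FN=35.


Accuracy = (TP+TN)/(TP+TN+FP+FN)
= (111+78)/(244)
= 189/244 = 77.46%

77.46%


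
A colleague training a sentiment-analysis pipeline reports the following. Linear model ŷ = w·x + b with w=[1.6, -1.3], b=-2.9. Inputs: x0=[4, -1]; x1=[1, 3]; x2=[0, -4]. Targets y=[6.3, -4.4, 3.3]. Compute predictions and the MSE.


ŷ0 = (1.6)·(4) + (-1.3)·(-1) - 2.9 = 4.8
ŷ1 = (1.6)·(1) + (-1.3)·(3) - 2.9 = -5.2
ŷ2 = (1.6)·(0) + (-1.3)·(-4) - 2.9 = 2.3
errors² = [2.25, 0.64, 1.0]
MSE = 3.8900/3 = 1.2967

1.2967


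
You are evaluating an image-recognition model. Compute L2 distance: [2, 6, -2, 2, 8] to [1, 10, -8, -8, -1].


d = √((2-1)² + (6-10)² + (-2+ 8)² + (2+ 8)² + (8+ 1)²)
  = √(1 + 16 + 36 + 100 + 81)
  = √234 = 15.2971

15.2971


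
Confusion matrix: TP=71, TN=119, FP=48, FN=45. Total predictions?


Total = TP + TN + FP + FN
= 71 + 119 + 48 + 45
= 283
(Predicted positive: 119, predicted negative: 164)

283


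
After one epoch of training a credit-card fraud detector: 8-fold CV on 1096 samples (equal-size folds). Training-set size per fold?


Fold size = 1096/8 = 137
Training per fold = 1096 - 137 = 959

959


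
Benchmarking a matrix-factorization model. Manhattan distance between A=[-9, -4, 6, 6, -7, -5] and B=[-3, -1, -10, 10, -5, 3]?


d = |-9+ 3| + |-4+ 1| + |6+ 10| + |6-10| + |-7+ 5| + |-5-3|
  = 6 + 3 + 16 + 4 + 2 + 8
  = 39

39


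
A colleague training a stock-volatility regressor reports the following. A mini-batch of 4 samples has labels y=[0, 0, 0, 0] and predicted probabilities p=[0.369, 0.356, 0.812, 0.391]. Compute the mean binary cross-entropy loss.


L[0] = -ln(1-0.369) = -ln(0.631) = 0.4604
L[1] = -ln(1-0.356) = -ln(0.644) = 0.4401
L[2] = -ln(1-0.812) = -ln(0.188) = 1.6713
L[3] = -ln(1-0.391) = -ln(0.609) = 0.4959
mean = (0.4604 + 0.4401 + 1.6713 + 0.4959)/4 = 0.7669

0.7669


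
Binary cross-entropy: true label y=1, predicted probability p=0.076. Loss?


BCE = -[y·ln(p) + (1-y)·ln(1-p)]
= -1·ln(0.076) - 0
= -ln(0.076) = 2.577

2.577


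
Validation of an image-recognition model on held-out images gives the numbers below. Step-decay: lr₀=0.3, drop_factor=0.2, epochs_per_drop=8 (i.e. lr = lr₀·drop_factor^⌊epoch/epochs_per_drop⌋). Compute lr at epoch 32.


n_drops = ⌊32/8⌋ = 4
lr = 0.3·0.2^4 = 0.3·0.0016 = 0.00048

0.00048


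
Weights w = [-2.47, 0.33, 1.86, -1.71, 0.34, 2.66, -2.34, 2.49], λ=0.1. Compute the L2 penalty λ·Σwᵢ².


‖w‖₂² = (-2.47)² + (0.33)² + (1.86)² + (-1.71)² + (0.34)² + (2.66)² + (-2.34)² + (2.49)²
     = 6.1009 + 0.1089 + 3.4596 + 2.9241 + 0.1156 + 7.0756 + 5.4756 + 6.2001
     = 31.4604
λ·‖w‖₂² = 0.1·31.4604 = 3.14604

3.14604


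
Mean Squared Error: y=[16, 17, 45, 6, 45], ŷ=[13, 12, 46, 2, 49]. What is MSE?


Squared errors: (16-13)²=9, (17-12)²=25, (45-46)²=1, (6-2)²=16, (45-49)²=16
Sum = 67
MSE = 67/5 = 67/5

67/5


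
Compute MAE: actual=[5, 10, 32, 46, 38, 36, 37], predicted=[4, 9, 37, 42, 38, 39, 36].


Absolute errors: |5-4|=1, |10-9|=1, |32-37|=5, |46-42|=4, |38-38|=0, |36-39|=3, |37-36|=1
Sum = 15
MAE = 15/7 = 15/7

15/7


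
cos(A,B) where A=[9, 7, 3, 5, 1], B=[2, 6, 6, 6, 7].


A·B = 9·2 + 7·6 + 3·6 + 5·6 + 1·7 = 115
‖A‖ = √165 = 12.8452, ‖B‖ = √161 = 12.6886
cos = 115/(√165·√161) = 115/√26565 = 0.7056

0.7056


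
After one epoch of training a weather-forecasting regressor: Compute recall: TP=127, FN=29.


Recall = TP/(TP+FN)
= 127/(127+29)
= 127/156 = 81.41%

81.41%


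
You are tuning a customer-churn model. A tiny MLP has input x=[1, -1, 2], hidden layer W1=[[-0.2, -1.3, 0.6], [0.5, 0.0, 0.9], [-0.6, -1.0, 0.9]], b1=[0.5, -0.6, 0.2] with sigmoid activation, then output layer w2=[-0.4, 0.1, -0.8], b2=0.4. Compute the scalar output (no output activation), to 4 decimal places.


z1[0] = (-0.2)·(1) + (-1.3)·(-1) + (0.6)·(2) + 0.5 = 2.8
z1[1] = (0.5)·(1) + (0.0)·(-1) + (0.9)·(2) - 0.6 = 1.7
z1[2] = (-0.6)·(1) + (-1.0)·(-1) + (0.9)·(2) + 0.2 = 2.4
h = sigmoid(z1) = [0.9427, 0.8455, 0.9168]
output = (-0.4)·(0.9427) + (0.1)·(0.8455) + (-0.8)·(0.9168) + 0.4 = -0.626

-0.626


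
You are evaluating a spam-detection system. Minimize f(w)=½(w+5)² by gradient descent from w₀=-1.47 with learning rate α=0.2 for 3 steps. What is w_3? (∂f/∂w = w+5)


step 1: grad = -1.47+5 = 3.53; w = -1.47 - 0.2·(3.53) = -2.176
step 2: grad = -2.176+5 = 2.824; w = -2.176 - 0.2·(2.824) = -2.7408
step 3: grad = -2.7408+5 = 2.2592; w = -2.7408 - 0.2·(2.2592) = -3.19264

-3.19264


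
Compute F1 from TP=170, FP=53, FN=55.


Precision = 170/223 = 0.7623
Recall = 170/225 = 0.7556
F1 = 2·P·R/(P+R) = 2·TP/(2·TP+FP+FN) = 340/(340+53+55) = 340/448 = 0.7589

0.7589


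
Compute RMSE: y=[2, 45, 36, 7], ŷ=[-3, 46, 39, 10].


MSE = 44/4 = 11
RMSE = √(44/4) = 3.3166

3.3166


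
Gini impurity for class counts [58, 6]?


Probabilities: [58/64, 6/64] ≈ [0.9062, 0.0938]
Σpᵢ² = (3364 + 36)/64² = 3400/4096
Gini = 1 - Σpᵢ² = 1 - 3400/4096 = 0.1699

0.1699


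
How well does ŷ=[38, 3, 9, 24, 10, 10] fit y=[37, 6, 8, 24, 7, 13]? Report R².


ȳ = 15.8333
SS_res = Σ(y-ŷ)² = 29
SS_tot = Σ(y-ȳ)² = 758.83
R² = 1 - SS_res/SS_tot = 1 - 0.0382 = 0.9618

0.9618


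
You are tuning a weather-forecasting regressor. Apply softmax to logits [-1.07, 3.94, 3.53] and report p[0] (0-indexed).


Exponentials: e^-1.07=0.343, e^3.94=51.4186, e^3.53=34.124
Sum = 85.8856
Softmax = [0.004, 0.5987, 0.3973]
p[0] = 0.343/85.8856 = 0.004

0.004


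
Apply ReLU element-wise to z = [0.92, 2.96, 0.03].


ReLU(0.92) = max(0, 0.92) = 0.92
ReLU(2.96) = max(0, 2.96) = 2.96
ReLU(0.03) = max(0, 0.03) = 0.03
result = [0.92, 2.96, 0.03]

[0.92, 2.96, 0.03]


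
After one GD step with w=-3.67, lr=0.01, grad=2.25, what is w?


w_new = w - α·∇
= -3.67 - 0.01·2.25
= -3.67 - 0.0225
= -3.6925

-3.6925


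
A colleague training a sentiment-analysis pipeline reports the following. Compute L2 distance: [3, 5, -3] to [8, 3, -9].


d = √((3-8)² + (5-3)² + (-3+ 9)²)
  = √(25 + 4 + 36)
  = √65 = 8.0623

8.0623


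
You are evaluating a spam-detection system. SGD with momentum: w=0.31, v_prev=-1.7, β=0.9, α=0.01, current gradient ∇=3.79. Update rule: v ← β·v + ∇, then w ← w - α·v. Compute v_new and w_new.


v_new = 0.9·-1.7 + 3.79 = -1.53 + 3.79 = 2.26
w_new = 0.31 - 0.01·2.26 = 0.31 - 0.0226 = 0.2874

v_new=2.26, w_new=0.2874


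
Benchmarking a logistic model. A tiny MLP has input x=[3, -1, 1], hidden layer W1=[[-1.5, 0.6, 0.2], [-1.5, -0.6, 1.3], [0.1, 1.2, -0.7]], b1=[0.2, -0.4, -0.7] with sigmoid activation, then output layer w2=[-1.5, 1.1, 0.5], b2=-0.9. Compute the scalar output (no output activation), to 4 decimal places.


z1[0] = (-1.5)·(3) + (0.6)·(-1) + (0.2)·(1) + 0.2 = -4.7
z1[1] = (-1.5)·(3) + (-0.6)·(-1) + (1.3)·(1) - 0.4 = -3.0
z1[2] = (0.1)·(3) + (1.2)·(-1) + (-0.7)·(1) - 0.7 = -2.3
h = sigmoid(z1) = [0.009, 0.0474, 0.0911]
output = (-1.5)·(0.009) + (1.1)·(0.0474) + (0.5)·(0.0911) - 0.9 = -0.8158

-0.8158


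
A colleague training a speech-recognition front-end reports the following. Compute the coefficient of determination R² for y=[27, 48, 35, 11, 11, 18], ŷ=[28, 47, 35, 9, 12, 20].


ȳ = 25
SS_res = Σ(y-ŷ)² = 11
SS_tot = Σ(y-ȳ)² = 1074
R² = 1 - SS_res/SS_tot = 1 - 0.0102 = 0.9898

0.9898


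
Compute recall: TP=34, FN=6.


Recall = TP/(TP+FN)
= 34/(34+6)
= 34/40 = 85.0%

85.0%


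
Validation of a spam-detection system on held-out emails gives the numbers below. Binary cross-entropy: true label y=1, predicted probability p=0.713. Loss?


BCE = -[y·ln(p) + (1-y)·ln(1-p)]
= -1·ln(0.713) - 0
= -ln(0.713) = 0.3383

0.3383


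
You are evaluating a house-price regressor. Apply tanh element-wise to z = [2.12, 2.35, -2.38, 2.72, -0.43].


tanh(2.12) = 0.9716
tanh(2.35) = 0.982
tanh(-2.38) = -0.983
tanh(2.72) = 0.9914
tanh(-0.43) = -0.4053
result = [0.9716, 0.982, -0.983, 0.9914, -0.4053]

[0.9716, 0.982, -0.983, 0.9914, -0.4053]


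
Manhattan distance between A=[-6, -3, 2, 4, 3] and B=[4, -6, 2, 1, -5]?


d = |-6-4| + |-3+ 6| + |2-2| + |4-1| + |3+ 5|
  = 10 + 3 + 0 + 3 + 8
  = 24

24


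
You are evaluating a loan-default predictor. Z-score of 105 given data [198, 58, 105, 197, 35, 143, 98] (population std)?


μ = 119.1429, σ = 58.9368
z = (105 - 119.1429)/58.9368 = -0.24

-0.24


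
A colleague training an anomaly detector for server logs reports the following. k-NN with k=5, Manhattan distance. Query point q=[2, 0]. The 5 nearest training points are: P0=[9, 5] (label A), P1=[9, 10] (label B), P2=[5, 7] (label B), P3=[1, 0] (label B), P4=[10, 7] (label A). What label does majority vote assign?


d(q,P0) = 12  (label A)
d(q,P1) = 17  (label B)
d(q,P2) = 10  (label B)
d(q,P3) = 1  (label B)
d(q,P4) = 15  (label A)
Votes: A=2, B=3
Majority → B

B


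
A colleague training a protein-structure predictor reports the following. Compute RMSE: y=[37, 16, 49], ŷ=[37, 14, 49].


MSE = 4/3 = 1.3333
RMSE = √(4/3) = 1.1547

1.1547


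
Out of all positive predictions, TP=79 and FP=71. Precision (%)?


Precision = TP/(TP+FP)
= 79/(79+71)
= 79/150 = 52.67%

52.67%


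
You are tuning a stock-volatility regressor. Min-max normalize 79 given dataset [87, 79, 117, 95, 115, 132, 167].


min=79, max=167
(79-79)/(167-79) = 0/88 = 0.0

0.0


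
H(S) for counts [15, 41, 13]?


Probabilities: [15/69, 41/69, 13/69] ≈ [0.2174, 0.5942, 0.1884]
H = -((15/69)·log₂(15/69) + (41/69)·log₂(41/69) + (13/69)·log₂(13/69))
  = 1.3785 bits

1.3785 bits


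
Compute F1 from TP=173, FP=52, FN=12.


Precision = 173/225 = 0.7689
Recall = 173/185 = 0.9351
F1 = 2·P·R/(P+R) = 2·TP/(2·TP+FP+FN) = 346/(346+52+12) = 346/410 = 0.8439

0.8439


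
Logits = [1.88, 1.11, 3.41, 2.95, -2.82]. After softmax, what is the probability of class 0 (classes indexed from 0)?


Exponentials: e^1.88=6.5535, e^1.11=3.0344, e^3.41=30.2652, e^2.95=19.106, e^-2.82=0.0596
Sum = 59.0187
Softmax = [0.111, 0.0514, 0.5128, 0.3237, 0.001]
p[0] = 6.5535/59.0187 = 0.111

0.111


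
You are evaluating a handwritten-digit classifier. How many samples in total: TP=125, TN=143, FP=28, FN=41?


Total = TP + TN + FP + FN
= 125 + 143 + 28 + 41
= 337
(Predicted positive: 153, predicted negative: 184)

337


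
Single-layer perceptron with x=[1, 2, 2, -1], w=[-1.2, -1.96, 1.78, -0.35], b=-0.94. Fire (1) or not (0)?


z = (1)·(-1.2) + (2)·(-1.96) + (2)·(1.78) + (-1)·(-0.35) - 0.94
  = -2.15
step(z) = 0 (z<0)

0


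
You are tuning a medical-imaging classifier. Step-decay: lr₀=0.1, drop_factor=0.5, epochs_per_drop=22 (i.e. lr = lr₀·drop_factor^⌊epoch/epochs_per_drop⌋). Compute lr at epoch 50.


n_drops = ⌊50/22⌋ = 2
lr = 0.1·0.5^2 = 0.1·0.25 = 0.025

0.025


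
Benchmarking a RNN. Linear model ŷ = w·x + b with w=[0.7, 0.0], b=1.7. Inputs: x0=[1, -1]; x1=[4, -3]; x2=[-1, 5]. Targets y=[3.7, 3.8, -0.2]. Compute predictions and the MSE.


ŷ0 = (0.7)·(1) + (0.0)·(-1) + 1.7 = 2.4
ŷ1 = (0.7)·(4) + (0.0)·(-3) + 1.7 = 4.5
ŷ2 = (0.7)·(-1) + (0.0)·(5) + 1.7 = 1.0
errors² = [1.69, 0.49, 1.44]
MSE = 3.6200/3 = 1.2067

1.2067


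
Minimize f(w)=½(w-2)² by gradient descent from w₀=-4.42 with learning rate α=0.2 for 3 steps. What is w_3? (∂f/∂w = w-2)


step 1: grad = -4.42-2 = -6.42; w = -4.42 - 0.2·(-6.42) = -3.136
step 2: grad = -3.136-2 = -5.136; w = -3.136 - 0.2·(-5.136) = -2.1088
step 3: grad = -2.1088-2 = -4.1088; w = -2.1088 - 0.2·(-4.1088) = -1.28704

-1.28704


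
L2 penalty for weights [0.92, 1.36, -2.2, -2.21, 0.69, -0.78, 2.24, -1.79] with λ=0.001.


‖w‖₂² = (0.92)² + (1.36)² + (-2.2)² + (-2.21)² + (0.69)² + (-0.78)² + (2.24)² + (-1.79)²
     = 0.8464 + 1.8496 + 4.84 + 4.8841 + 0.4761 + 0.6084 + 5.0176 + 3.2041
     = 21.7263
λ·‖w‖₂² = 0.001·21.7263 = 0.021726

0.021726


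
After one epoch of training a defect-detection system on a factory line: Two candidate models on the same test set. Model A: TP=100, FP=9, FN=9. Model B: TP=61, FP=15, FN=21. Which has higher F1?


Model A: P=100/109=0.9174, R=100/109=0.9174, F1=2PR/(P+R)=2TP/(2TP+FP+FN)=200/218=0.9174
Model B: P=61/76=0.8026, R=61/82=0.7439, F1=2PR/(P+R)=2TP/(2TP+FP+FN)=122/158=0.7722
0.9174 > 0.7722 → Model A

Model A


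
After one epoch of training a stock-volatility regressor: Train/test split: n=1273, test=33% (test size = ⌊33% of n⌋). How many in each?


Test = ⌊1273·33/100⌋ = 420
Train = 1273 - 420 = 853

Train: 853, Test: 420


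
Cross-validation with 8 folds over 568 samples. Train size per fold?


Fold size = 568/8 = 71
Training per fold = 568 - 71 = 497

497


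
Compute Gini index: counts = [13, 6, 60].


Probabilities: [13/79, 6/79, 60/79] ≈ [0.1646, 0.0759, 0.7595]
Σpᵢ² = (169 + 36 + 3600)/79² = 3805/6241
Gini = 1 - Σpᵢ² = 1 - 3805/6241 = 0.3903

0.3903


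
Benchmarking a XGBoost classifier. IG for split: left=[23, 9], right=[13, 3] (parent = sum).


Parent = [36, 12], H_parent = 0.8113
H_left = 0.8571 (n=32), H_right = 0.6962 (n=16)
H_children = (32/48)·0.8571 + (16/48)·0.6962 = 0.8035
IG = 0.8113 - 0.8035 = 0.0078

0.0078


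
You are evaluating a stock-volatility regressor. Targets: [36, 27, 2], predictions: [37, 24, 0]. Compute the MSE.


Squared errors: (36-37)²=1, (27-24)²=9, (2-0)²=4
Sum = 14
MSE = 14/3 = 14/3

14/3


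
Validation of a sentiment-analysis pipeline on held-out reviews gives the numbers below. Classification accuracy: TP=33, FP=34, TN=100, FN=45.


Accuracy = (TP+TN)/(TP+TN+FP+FN)
= (33+100)/(212)
= 133/212 = 62.74%

62.74%


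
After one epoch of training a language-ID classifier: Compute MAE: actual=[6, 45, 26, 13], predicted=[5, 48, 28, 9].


Absolute errors: |6-5|=1, |45-48|=3, |26-28|=2, |13-9|=4
Sum = 10
MAE = 10/4 = 5/2

5/2


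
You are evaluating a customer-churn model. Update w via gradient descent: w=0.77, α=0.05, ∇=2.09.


w_new = w - α·∇
= 0.77 - 0.05·2.09
= 0.77 - 0.1045
= 0.6655

0.6655


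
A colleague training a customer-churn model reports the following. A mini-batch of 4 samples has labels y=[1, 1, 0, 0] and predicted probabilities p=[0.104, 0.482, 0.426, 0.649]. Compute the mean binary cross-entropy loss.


L[0] = -ln(0.104) = 2.2634
L[1] = -ln(0.482) = 0.7298
L[2] = -ln(1-0.426) = -ln(0.574) = 0.5551
L[3] = -ln(1-0.649) = -ln(0.351) = 1.047
mean = (2.2634 + 0.7298 + 0.5551 + 1.047)/4 = 1.1488

1.1488


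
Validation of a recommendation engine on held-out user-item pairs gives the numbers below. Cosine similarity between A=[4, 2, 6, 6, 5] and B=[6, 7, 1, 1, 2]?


A·B = 4·6 + 2·7 + 6·1 + 6·1 + 5·2 = 60
‖A‖ = √117 = 10.8167, ‖B‖ = √91 = 9.5394
cos = 60/(√117·√91) = 60/√10647 = 0.5815

0.5815


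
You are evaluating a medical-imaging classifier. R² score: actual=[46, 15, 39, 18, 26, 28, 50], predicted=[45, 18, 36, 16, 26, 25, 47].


ȳ = 31.7143
SS_res = Σ(y-ŷ)² = 41
SS_tot = Σ(y-ȳ)² = 1105.43
R² = 1 - SS_res/SS_tot = 1 - 0.0371 = 0.9629

0.9629


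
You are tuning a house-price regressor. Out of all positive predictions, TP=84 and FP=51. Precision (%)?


Precision = TP/(TP+FP)
= 84/(84+51)
= 84/135 = 62.22%

62.22%


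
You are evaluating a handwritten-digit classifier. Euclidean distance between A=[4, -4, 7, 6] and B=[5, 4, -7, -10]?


d = √((4-5)² + (-4-4)² + (7+ 7)² + (6+ 10)²)
  = √(1 + 64 + 196 + 256)
  = √517 = 22.7376

22.7376


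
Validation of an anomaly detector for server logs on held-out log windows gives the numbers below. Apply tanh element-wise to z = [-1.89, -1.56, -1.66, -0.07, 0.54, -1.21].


tanh(-1.89) = -0.9554
tanh(-1.56) = -0.9154
tanh(-1.66) = -0.9302
tanh(-0.07) = -0.0699
tanh(0.54) = 0.493
tanh(-1.21) = -0.8367
result = [-0.9554, -0.9154, -0.9302, -0.0699, 0.493, -0.8367]

[-0.9554, -0.9154, -0.9302, -0.0699, 0.493, -0.8367]


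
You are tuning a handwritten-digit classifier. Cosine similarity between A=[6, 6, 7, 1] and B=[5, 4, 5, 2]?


A·B = 6·5 + 6·4 + 7·5 + 1·2 = 91
‖A‖ = √122 = 11.0454, ‖B‖ = √70 = 8.3666
cos = 91/(√122·√70) = 91/√8540 = 0.9847

0.9847


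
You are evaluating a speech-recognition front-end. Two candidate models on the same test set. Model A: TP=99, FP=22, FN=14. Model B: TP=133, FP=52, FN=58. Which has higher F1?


Model A: P=99/121=0.8182, R=99/113=0.8761, F1=2PR/(P+R)=2TP/(2TP+FP+FN)=198/234=0.8462
Model B: P=133/185=0.7189, R=133/191=0.6963, F1=2PR/(P+R)=2TP/(2TP+FP+FN)=266/376=0.7074
0.8462 > 0.7074 → Model A

Model A


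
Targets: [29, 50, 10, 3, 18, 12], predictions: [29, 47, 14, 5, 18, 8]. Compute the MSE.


Squared errors: (29-29)²=0, (50-47)²=9, (10-14)²=16, (3-5)²=4, (18-18)²=0, (12-8)²=16
Sum = 45
MSE = 45/6 = 15/2

15/2


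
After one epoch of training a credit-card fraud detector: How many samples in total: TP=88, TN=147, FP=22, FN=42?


Total = TP + TN + FP + FN
= 88 + 147 + 22 + 42
= 299
(Predicted positive: 110, predicted negative: 189)

299


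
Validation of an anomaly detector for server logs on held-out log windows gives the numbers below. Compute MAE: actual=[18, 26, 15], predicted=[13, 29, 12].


Absolute errors: |18-13|=5, |26-29|=3, |15-12|=3
Sum = 11
MAE = 11/3 = 11/3

11/3


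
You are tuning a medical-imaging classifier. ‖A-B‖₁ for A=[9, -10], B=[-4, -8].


d = |9+ 4| + |-10+ 8|
  = 13 + 2
  = 15

15


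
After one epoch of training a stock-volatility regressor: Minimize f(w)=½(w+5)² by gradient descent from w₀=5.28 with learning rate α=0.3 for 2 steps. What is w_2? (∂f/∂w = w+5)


step 1: grad = 5.28+5 = 10.28; w = 5.28 - 0.3·(10.28) = 2.196
step 2: grad = 2.196+5 = 7.196; w = 2.196 - 0.3·(7.196) = 0.0372

0.0372


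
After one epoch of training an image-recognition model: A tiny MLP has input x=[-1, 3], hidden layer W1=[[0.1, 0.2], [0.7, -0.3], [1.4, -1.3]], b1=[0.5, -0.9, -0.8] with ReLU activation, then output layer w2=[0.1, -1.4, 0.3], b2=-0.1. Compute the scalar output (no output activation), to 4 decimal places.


z1[0] = (0.1)·(-1) + (0.2)·(3) + 0.5 = 1.0
z1[1] = (0.7)·(-1) + (-0.3)·(3) - 0.9 = -2.5
z1[2] = (1.4)·(-1) + (-1.3)·(3) - 0.8 = -6.1
h = ReLU(z1) = [1.0, 0.0, 0.0]
output = (0.1)·(1.0) + (-1.4)·(0.0) + (0.3)·(0.0) - 0.1 = 0.0

0.0


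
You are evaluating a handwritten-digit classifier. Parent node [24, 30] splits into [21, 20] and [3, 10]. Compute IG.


Parent = [24, 30], H_parent = 0.9911
H_left = 0.9996 (n=41), H_right = 0.7793 (n=13)
H_children = (41/54)·0.9996 + (13/54)·0.7793 = 0.9466
IG = 0.9911 - 0.9466 = 0.0445

0.0445


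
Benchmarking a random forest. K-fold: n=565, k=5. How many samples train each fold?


Fold size = 565/5 = 113
Training per fold = 565 - 113 = 452

452


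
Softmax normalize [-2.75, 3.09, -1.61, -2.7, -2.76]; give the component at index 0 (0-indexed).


Exponentials: e^-2.75=0.0639, e^3.09=21.9771, e^-1.61=0.1999, e^-2.7=0.0672, e^-2.76=0.0633
Sum = 22.3714
Softmax = [0.0029, 0.9824, 0.0089, 0.003, 0.0028]
p[0] = 0.0639/22.3714 = 0.0029

0.0029


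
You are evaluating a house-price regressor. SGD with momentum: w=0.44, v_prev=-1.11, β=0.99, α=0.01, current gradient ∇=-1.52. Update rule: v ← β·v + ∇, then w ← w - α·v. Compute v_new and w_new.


v_new = 0.99·-1.11 - 1.52 = -1.0989 - 1.52 = -2.6189
w_new = 0.44 - 0.01·-2.6189 = 0.44 + 0.026189 = 0.466189

v_new=-2.6189, w_new=0.466189


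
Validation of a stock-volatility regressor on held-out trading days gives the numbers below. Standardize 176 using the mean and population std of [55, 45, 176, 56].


μ = 83, σ = 53.8656
z = (176 - 83)/53.8656 = 1.7265

1.7265


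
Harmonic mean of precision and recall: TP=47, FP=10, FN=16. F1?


Precision = 47/57 = 0.8246
Recall = 47/63 = 0.746
F1 = 2·P·R/(P+R) = 2·TP/(2·TP+FP+FN) = 94/(94+10+16) = 94/120 = 0.7833

0.7833


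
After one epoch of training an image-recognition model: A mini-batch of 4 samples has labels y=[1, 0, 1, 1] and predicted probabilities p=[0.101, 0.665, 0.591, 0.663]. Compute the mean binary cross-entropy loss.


L[0] = -ln(0.101) = 2.2926
L[1] = -ln(1-0.665) = -ln(0.335) = 1.0936
L[2] = -ln(0.591) = 0.5259
L[3] = -ln(0.663) = 0.411
mean = (2.2926 + 1.0936 + 0.5259 + 0.411)/4 = 1.0808

1.0808


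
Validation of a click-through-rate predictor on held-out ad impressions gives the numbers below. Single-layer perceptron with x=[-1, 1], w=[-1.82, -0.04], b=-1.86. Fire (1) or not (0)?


z = (-1)·(-1.82) + (1)·(-0.04) - 1.86
  = -0.08
step(z) = 0 (z<0)

0


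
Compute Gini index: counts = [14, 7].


Probabilities: [14/21, 7/21] ≈ [0.6667, 0.3333]
Σpᵢ² = (196 + 49)/21² = 245/441
Gini = 1 - Σpᵢ² = 1 - 245/441 = 0.4444

0.4444


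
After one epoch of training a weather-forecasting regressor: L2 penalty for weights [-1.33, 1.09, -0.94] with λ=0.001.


‖w‖₂² = (-1.33)² + (1.09)² + (-0.94)²
     = 1.7689 + 1.1881 + 0.8836
     = 3.8406
λ·‖w‖₂² = 0.001·3.8406 = 0.003841

0.003841


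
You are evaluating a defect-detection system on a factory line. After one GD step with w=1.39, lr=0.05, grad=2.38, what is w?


w_new = w - α·∇
= 1.39 - 0.05·2.38
= 1.39 - 0.119
= 1.271

1.271


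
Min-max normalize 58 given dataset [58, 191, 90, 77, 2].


min=2, max=191
(58-2)/(191-2) = 56/189 = 0.2963

0.2963


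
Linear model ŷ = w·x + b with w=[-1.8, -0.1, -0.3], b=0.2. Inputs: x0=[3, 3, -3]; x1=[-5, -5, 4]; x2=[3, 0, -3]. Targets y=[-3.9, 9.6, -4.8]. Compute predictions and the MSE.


ŷ0 = (-1.8)·(3) + (-0.1)·(3) + (-0.3)·(-3) + 0.2 = -4.6
ŷ1 = (-1.8)·(-5) + (-0.1)·(-5) + (-0.3)·(4) + 0.2 = 8.5
ŷ2 = (-1.8)·(3) + (-0.1)·(0) + (-0.3)·(-3) + 0.2 = -4.3
errors² = [0.49, 1.21, 0.25]
MSE = 1.9500/3 = 0.65

0.65


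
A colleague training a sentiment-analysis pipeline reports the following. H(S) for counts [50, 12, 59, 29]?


Probabilities: [50/150, 12/150, 59/150, 29/150] ≈ [0.3333, 0.08, 0.3933, 0.1933]
H = -((50/150)·log₂(50/150) + (12/150)·log₂(12/150) + (59/150)·log₂(59/150) + (29/150)·log₂(29/150))
  = 1.8077 bits

1.8077 bits


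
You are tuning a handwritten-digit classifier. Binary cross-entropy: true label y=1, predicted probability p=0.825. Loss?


BCE = -[y·ln(p) + (1-y)·ln(1-p)]
= -1·ln(0.825) - 0
= -ln(0.825) = 0.1924

0.1924


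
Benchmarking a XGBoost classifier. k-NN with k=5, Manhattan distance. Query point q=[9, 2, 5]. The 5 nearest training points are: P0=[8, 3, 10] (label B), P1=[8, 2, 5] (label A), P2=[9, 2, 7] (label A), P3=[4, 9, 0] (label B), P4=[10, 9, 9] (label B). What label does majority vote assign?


d(q,P0) = 7  (label B)
d(q,P1) = 1  (label A)
d(q,P2) = 2  (label A)
d(q,P3) = 17  (label B)
d(q,P4) = 12  (label B)
Votes: A=2, B=3
Majority → B

B


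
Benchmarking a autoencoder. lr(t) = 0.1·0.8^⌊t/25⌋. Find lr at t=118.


n_drops = ⌊118/25⌋ = 4
lr = 0.1·0.8^4 = 0.1·0.4096 = 0.04096

0.04096


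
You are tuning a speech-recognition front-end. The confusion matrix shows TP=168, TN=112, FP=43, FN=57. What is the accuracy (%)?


Accuracy = (TP+TN)/(TP+TN+FP+FN)
= (168+112)/(380)
= 280/380 = 73.68%

73.68%


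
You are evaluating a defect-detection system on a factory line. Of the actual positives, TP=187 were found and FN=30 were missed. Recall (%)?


Recall = TP/(TP+FN)
= 187/(187+30)
= 187/217 = 86.18%

86.18%


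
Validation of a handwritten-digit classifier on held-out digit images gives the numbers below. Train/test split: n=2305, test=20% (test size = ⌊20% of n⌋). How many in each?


Test = ⌊2305·20/100⌋ = 461
Train = 2305 - 461 = 1844

Train: 1844, Test: 461


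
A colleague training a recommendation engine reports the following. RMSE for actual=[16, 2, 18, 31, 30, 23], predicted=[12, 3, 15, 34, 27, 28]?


MSE = 69/6 = 11.5
RMSE = √(69/6) = 3.3912

3.3912


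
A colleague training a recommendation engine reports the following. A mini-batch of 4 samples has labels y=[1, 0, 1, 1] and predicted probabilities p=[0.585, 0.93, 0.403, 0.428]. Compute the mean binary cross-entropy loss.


L[0] = -ln(0.585) = 0.5361
L[1] = -ln(1-0.93) = -ln(0.07) = 2.6593
L[2] = -ln(0.403) = 0.9088
L[3] = -ln(0.428) = 0.8486
mean = (0.5361 + 2.6593 + 0.9088 + 0.8486)/4 = 1.2382

1.2382


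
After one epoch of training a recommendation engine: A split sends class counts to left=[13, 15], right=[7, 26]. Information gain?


Parent = [20, 41], H_parent = 0.9127
H_left = 0.9963 (n=28), H_right = 0.7455 (n=33)
H_children = (28/61)·0.9963 + (33/61)·0.7455 = 0.8606
IG = 0.9127 - 0.8606 = 0.0521

0.0521


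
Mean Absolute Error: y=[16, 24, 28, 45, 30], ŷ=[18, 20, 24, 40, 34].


Absolute errors: |16-18|=2, |24-20|=4, |28-24|=4, |45-40|=5, |30-34|=4
Sum = 19
MAE = 19/5 = 19/5

19/5


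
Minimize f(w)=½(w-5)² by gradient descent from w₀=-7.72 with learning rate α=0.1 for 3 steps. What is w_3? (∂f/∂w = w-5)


step 1: grad = -7.72-5 = -12.72; w = -7.72 - 0.1·(-12.72) = -6.448
step 2: grad = -6.448-5 = -11.448; w = -6.448 - 0.1·(-11.448) = -5.3032
step 3: grad = -5.3032-5 = -10.3032; w = -5.3032 - 0.1·(-10.3032) = -4.27288

-4.27288


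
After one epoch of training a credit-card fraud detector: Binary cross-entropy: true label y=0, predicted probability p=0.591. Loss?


BCE = -[y·ln(p) + (1-y)·ln(1-p)]
= -0 - 1·ln(1-0.591)
= -ln(0.409) = 0.894

0.894


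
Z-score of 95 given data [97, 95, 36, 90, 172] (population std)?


μ = 98, σ = 43.3451
z = (95 - 98)/43.3451 = -0.0692

-0.0692


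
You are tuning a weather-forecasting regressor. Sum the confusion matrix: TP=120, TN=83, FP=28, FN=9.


Total = TP + TN + FP + FN
= 120 + 83 + 28 + 9
= 240
(Predicted positive: 148, predicted negative: 92)

240


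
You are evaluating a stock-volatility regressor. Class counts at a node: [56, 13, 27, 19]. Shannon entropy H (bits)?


Probabilities: [56/115, 13/115, 27/115, 19/115] ≈ [0.487, 0.113, 0.2348, 0.1652]
H = -((56/115)·log₂(56/115) + (13/115)·log₂(13/115) + (27/115)·log₂(27/115) + (19/115)·log₂(19/115))
  = 1.7811 bits

1.7811 bits


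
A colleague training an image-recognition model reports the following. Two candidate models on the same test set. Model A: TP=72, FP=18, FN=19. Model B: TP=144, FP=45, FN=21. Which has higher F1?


Model A: P=72/90=0.8, R=72/91=0.7912, F1=2PR/(P+R)=2TP/(2TP+FP+FN)=144/181=0.7956
Model B: P=144/189=0.7619, R=144/165=0.8727, F1=2PR/(P+R)=2TP/(2TP+FP+FN)=288/354=0.8136
0.7956 < 0.8136 → Model B

Model B


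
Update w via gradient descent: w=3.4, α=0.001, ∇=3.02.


w_new = w - α·∇
= 3.4 - 0.001·3.02
= 3.4 - 0.00302
= 3.39698

3.39698


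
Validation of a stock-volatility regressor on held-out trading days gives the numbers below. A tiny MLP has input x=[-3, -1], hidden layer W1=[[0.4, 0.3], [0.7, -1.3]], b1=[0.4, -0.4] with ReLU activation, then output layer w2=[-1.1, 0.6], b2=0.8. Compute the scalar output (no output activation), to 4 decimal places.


z1[0] = (0.4)·(-3) + (0.3)·(-1) + 0.4 = -1.1
z1[1] = (0.7)·(-3) + (-1.3)·(-1) - 0.4 = -1.2
h = ReLU(z1) = [0.0, 0.0]
output = (-1.1)·(0.0) + (0.6)·(0.0) + 0.8 = 0.8

0.8


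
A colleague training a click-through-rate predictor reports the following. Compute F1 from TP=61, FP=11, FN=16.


Precision = 61/72 = 0.8472
Recall = 61/77 = 0.7922
F1 = 2·P·R/(P+R) = 2·TP/(2·TP+FP+FN) = 122/(122+11+16) = 122/149 = 0.8188

0.8188


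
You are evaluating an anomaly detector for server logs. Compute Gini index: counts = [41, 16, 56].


Probabilities: [41/113, 16/113, 56/113] ≈ [0.3628, 0.1416, 0.4956]
Σpᵢ² = (1681 + 256 + 3136)/113² = 5073/12769
Gini = 1 - Σpᵢ² = 1 - 5073/12769 = 0.6027

0.6027


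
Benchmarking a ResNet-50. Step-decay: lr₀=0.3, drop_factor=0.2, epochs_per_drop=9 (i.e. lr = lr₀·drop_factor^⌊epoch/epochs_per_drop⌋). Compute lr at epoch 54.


n_drops = ⌊54/9⌋ = 6
lr = 0.3·0.2^6 = 0.3·0.000064 = 0.0000192

0.0000192


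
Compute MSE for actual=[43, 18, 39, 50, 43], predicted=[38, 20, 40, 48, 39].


Squared errors: (43-38)²=25, (18-20)²=4, (39-40)²=1, (50-48)²=4, (43-39)²=16
Sum = 50
MSE = 50/5 = 10

10


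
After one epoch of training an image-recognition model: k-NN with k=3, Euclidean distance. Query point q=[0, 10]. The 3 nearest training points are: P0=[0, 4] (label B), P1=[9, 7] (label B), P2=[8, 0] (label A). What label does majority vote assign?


d(q,P0) = 6.0  (label B)
d(q,P1) = 9.4868  (label B)
d(q,P2) = 12.8062  (label A)
Votes: A=1, B=2
Majority → B

B


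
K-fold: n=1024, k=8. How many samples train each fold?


Fold size = 1024/8 = 128
Training per fold = 1024 - 128 = 896

896


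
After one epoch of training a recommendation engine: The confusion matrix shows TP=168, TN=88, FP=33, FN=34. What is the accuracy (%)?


Accuracy = (TP+TN)/(TP+TN+FP+FN)
= (168+88)/(323)
= 256/323 = 79.26%

79.26%


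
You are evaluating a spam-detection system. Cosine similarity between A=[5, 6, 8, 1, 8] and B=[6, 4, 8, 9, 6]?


A·B = 5·6 + 6·4 + 8·8 + 1·9 + 8·6 = 175
‖A‖ = √190 = 13.784, ‖B‖ = √233 = 15.2643
cos = 175/(√190·√233) = 175/√44270 = 0.8317

0.8317


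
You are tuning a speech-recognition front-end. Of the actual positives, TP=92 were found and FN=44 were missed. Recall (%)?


Recall = TP/(TP+FN)
= 92/(92+44)
= 92/136 = 67.65%

67.65%


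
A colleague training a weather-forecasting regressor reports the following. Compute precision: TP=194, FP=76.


Precision = TP/(TP+FP)
= 194/(194+76)
= 194/270 = 71.85%

71.85%


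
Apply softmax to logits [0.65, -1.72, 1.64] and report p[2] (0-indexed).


Exponentials: e^0.65=1.9155, e^-1.72=0.1791, e^1.64=5.1552
Sum = 7.2498
Softmax = [0.2642, 0.0247, 0.7111]
p[2] = 5.1552/7.2498 = 0.7111

0.7111


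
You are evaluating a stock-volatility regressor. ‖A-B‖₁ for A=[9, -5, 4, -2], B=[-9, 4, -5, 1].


d = |9+ 9| + |-5-4| + |4+ 5| + |-2-1|
  = 18 + 9 + 9 + 3
  = 39

39


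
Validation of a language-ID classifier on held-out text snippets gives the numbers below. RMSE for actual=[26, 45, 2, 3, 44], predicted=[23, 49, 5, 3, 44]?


MSE = 34/5 = 6.8
RMSE = √(34/5) = 2.6077

2.6077


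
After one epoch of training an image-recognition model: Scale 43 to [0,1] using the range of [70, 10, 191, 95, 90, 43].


min=10, max=191
(43-10)/(191-10) = 33/181 = 0.1823

0.1823


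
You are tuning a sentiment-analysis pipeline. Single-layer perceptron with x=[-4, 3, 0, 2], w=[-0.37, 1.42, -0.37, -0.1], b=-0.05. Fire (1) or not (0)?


z = (-4)·(-0.37) + (3)·(1.42) + (0)·(-0.37) + (2)·(-0.1) - 0.05
  = 5.49
step(z) = 1 (z≥0)

1


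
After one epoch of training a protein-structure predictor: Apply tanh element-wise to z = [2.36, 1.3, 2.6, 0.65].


tanh(2.36) = 0.9823
tanh(1.3) = 0.8617
tanh(2.6) = 0.989
tanh(0.65) = 0.5717
result = [0.9823, 0.8617, 0.989, 0.5717]

[0.9823, 0.8617, 0.989, 0.5717]


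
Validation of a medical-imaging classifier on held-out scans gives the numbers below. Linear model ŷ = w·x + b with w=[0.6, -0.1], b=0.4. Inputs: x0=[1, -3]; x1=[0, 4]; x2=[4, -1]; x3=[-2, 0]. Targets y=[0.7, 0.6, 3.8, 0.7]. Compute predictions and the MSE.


ŷ0 = (0.6)·(1) + (-0.1)·(-3) + 0.4 = 1.3
ŷ1 = (0.6)·(0) + (-0.1)·(4) + 0.4 = 0.0
ŷ2 = (0.6)·(4) + (-0.1)·(-1) + 0.4 = 2.9
ŷ3 = (0.6)·(-2) + (-0.1)·(0) + 0.4 = -0.8
errors² = [0.36, 0.36, 0.81, 2.25]
MSE = 3.7800/4 = 0.945

0.945


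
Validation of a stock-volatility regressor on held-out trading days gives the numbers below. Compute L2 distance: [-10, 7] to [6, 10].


d = √((-10-6)² + (7-10)²)
  = √(256 + 9)
  = √265 = 16.2788

16.2788


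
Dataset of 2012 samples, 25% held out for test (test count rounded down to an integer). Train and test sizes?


Test = ⌊2012·25/100⌋ = 503
Train = 2012 - 503 = 1509

Train: 1509, Test: 503


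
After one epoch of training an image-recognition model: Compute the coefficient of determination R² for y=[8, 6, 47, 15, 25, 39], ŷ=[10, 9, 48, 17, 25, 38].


ȳ = 23.3333
SS_res = Σ(y-ŷ)² = 19
SS_tot = Σ(y-ȳ)² = 1413.33
R² = 1 - SS_res/SS_tot = 1 - 0.0134 = 0.9866

0.9866


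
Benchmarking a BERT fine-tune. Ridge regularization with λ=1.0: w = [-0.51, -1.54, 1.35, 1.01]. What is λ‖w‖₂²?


‖w‖₂² = (-0.51)² + (-1.54)² + (1.35)² + (1.01)²
     = 0.2601 + 2.3716 + 1.8225 + 1.0201
     = 5.4743
λ·‖w‖₂² = 1.0·5.4743 = 5.4743

5.4743


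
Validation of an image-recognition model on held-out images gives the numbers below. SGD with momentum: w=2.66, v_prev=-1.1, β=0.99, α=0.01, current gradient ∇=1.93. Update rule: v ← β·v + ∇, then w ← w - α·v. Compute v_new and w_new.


v_new = 0.99·-1.1 + 1.93 = -1.089 + 1.93 = 0.841
w_new = 2.66 - 0.01·0.841 = 2.66 - 0.00841 = 2.65159

v_new=0.841, w_new=2.65159


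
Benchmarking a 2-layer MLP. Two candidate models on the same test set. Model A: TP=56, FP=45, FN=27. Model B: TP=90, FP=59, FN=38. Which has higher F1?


Model A: P=56/101=0.5545, R=56/83=0.6747, F1=2PR/(P+R)=2TP/(2TP+FP+FN)=112/184=0.6087
Model B: P=90/149=0.604, R=90/128=0.7031, F1=2PR/(P+R)=2TP/(2TP+FP+FN)=180/277=0.6498
0.6087 < 0.6498 → Model B

Model B


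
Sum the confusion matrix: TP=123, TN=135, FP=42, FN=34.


Total = TP + TN + FP + FN
= 123 + 135 + 42 + 34
= 334
(Predicted positive: 165, predicted negative: 169)

334


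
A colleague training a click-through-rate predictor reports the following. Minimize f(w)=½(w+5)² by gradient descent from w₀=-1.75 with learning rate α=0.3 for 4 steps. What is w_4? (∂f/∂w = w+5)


step 1: grad = -1.75+5 = 3.25; w = -1.75 - 0.3·(3.25) = -2.725
step 2: grad = -2.725+5 = 2.275; w = -2.725 - 0.3·(2.275) = -3.4075
step 3: grad = -3.4075+5 = 1.5925; w = -3.4075 - 0.3·(1.5925) = -3.88525
step 4: grad = -3.88525+5 = 1.11475; w = -3.88525 - 0.3·(1.11475) = -4.219675

-4.219675


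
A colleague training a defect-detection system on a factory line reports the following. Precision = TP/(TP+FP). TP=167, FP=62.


Precision = TP/(TP+FP)
= 167/(167+62)
= 167/229 = 72.93%

72.93%


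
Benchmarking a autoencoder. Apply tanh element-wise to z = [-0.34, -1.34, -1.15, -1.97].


tanh(-0.34) = -0.3275
tanh(-1.34) = -0.8717
tanh(-1.15) = -0.8178
tanh(-1.97) = -0.9618
result = [-0.3275, -0.8717, -0.8178, -0.9618]

[-0.3275, -0.8717, -0.8178, -0.9618]


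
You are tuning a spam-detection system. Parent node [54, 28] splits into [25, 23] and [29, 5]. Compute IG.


Parent = [54, 28], H_parent = 0.9262
H_left = 0.9987 (n=48), H_right = 0.6024 (n=34)
H_children = (48/82)·0.9987 + (34/82)·0.6024 = 0.8344
IG = 0.9262 - 0.8344 = 0.0918

0.0918


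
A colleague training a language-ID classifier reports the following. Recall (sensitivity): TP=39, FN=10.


Recall = TP/(TP+FN)
= 39/(39+10)
= 39/49 = 79.59%

79.59%


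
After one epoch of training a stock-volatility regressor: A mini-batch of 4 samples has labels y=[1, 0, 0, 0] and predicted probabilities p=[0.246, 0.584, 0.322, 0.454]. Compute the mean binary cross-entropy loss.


L[0] = -ln(0.246) = 1.4024
L[1] = -ln(1-0.584) = -ln(0.416) = 0.8771
L[2] = -ln(1-0.322) = -ln(0.678) = 0.3886
L[3] = -ln(1-0.454) = -ln(0.546) = 0.6051
mean = (1.4024 + 0.8771 + 0.3886 + 0.6051)/4 = 0.8183

0.8183


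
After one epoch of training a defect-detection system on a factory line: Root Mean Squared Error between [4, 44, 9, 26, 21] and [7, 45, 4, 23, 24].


MSE = 53/5 = 10.6
RMSE = √(53/5) = 3.2558

3.2558


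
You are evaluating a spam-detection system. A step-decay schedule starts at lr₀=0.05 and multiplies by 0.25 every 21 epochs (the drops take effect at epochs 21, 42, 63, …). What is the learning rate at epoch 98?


n_drops = ⌊98/21⌋ = 4
lr = 0.05·0.25^4 = 0.05·0.00390625 = 0.0001953125

0.0001953125


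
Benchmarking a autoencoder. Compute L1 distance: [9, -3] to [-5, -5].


d = |9+ 5| + |-3+ 5|
  = 14 + 2
  = 16

16


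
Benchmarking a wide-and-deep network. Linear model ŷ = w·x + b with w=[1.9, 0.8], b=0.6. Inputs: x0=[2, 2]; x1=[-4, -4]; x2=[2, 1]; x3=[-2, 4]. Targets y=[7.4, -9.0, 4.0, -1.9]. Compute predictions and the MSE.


ŷ0 = (1.9)·(2) + (0.8)·(2) + 0.6 = 6.0
ŷ1 = (1.9)·(-4) + (0.8)·(-4) + 0.6 = -10.2
ŷ2 = (1.9)·(2) + (0.8)·(1) + 0.6 = 5.2
ŷ3 = (1.9)·(-2) + (0.8)·(4) + 0.6 = 0.0
errors² = [1.96, 1.44, 1.44, 3.61]
MSE = 8.4500/4 = 2.1125

2.1125


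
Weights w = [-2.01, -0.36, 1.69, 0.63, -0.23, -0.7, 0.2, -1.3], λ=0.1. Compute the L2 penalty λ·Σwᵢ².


‖w‖₂² = (-2.01)² + (-0.36)² + (1.69)² + (0.63)² + (-0.23)² + (-0.7)² + (0.2)² + (-1.3)²
     = 4.0401 + 0.1296 + 2.8561 + 0.3969 + 0.0529 + 0.49 + 0.04 + 1.69
     = 9.6956
λ·‖w‖₂² = 0.1·9.6956 = 0.96956

0.96956


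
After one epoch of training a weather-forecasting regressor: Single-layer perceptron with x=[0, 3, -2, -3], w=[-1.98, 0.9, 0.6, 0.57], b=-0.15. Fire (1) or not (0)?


z = (0)·(-1.98) + (3)·(0.9) + (-2)·(0.6) + (-3)·(0.57) - 0.15
  = -0.36
step(z) = 0 (z<0)

0


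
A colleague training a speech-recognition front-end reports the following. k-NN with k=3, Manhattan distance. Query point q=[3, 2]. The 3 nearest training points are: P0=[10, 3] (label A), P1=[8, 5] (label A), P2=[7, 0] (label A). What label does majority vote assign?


d(q,P0) = 8  (label A)
d(q,P1) = 8  (label A)
d(q,P2) = 6  (label A)
Votes: A=3, B=0
Majority → A

A
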